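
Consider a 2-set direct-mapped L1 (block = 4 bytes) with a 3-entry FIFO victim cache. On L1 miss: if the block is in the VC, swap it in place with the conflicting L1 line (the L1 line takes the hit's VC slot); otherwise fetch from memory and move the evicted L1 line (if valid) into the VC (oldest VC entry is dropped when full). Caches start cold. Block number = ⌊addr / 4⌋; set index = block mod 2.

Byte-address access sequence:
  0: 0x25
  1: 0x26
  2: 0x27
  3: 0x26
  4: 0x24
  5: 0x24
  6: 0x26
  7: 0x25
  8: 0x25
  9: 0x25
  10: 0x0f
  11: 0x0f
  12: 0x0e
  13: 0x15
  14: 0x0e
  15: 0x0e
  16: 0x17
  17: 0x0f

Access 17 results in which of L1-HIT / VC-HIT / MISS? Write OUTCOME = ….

  [0] addr=0x25 blk=9 s=1: MISS | VC []
  [1] addr=0x26 blk=9 s=1: L1-HIT | VC []
  [2] addr=0x27 blk=9 s=1: L1-HIT | VC []
  [3] addr=0x26 blk=9 s=1: L1-HIT | VC []
  [4] addr=0x24 blk=9 s=1: L1-HIT | VC []
  [5] addr=0x24 blk=9 s=1: L1-HIT | VC []
  [6] addr=0x26 blk=9 s=1: L1-HIT | VC []
  [7] addr=0x25 blk=9 s=1: L1-HIT | VC []
  [8] addr=0x25 blk=9 s=1: L1-HIT | VC []
  [9] addr=0x25 blk=9 s=1: L1-HIT | VC []
  [10] addr=0xf blk=3 s=1: MISS | VC [9]
  [11] addr=0xf blk=3 s=1: L1-HIT | VC [9]
  [12] addr=0xe blk=3 s=1: L1-HIT | VC [9]
  [13] addr=0x15 blk=5 s=1: MISS | VC [9, 3]
  [14] addr=0xe blk=3 s=1: VC-HIT | VC [9, 5]
  [15] addr=0xe blk=3 s=1: L1-HIT | VC [9, 5]
  [16] addr=0x17 blk=5 s=1: VC-HIT | VC [9, 3]
  [17] addr=0xf blk=3 s=1: VC-HIT | VC [9, 5]

OUTCOME = VC-HIT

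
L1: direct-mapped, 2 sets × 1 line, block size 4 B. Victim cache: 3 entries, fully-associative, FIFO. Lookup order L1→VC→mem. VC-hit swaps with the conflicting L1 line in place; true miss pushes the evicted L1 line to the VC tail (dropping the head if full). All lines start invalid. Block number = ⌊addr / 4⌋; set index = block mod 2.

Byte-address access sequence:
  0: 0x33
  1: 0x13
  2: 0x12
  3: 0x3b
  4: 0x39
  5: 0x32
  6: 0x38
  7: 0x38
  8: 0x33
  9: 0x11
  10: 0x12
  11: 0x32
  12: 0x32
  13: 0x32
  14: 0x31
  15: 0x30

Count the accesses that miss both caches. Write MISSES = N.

MISSES = 3

0: 0x33 (blk 12, set 0) → MISS  vc=[]
1: 0x13 (blk 4, set 0) → MISS  vc=[12]
2: 0x12 (blk 4, set 0) → L1-HIT  vc=[12]
3: 0x3b (blk 14, set 0) → MISS  vc=[12, 4]
4: 0x39 (blk 14, set 0) → L1-HIT  vc=[12, 4]
5: 0x32 (blk 12, set 0) → VC-HIT  vc=[14, 4]
6: 0x38 (blk 14, set 0) → VC-HIT  vc=[12, 4]
7: 0x38 (blk 14, set 0) → L1-HIT  vc=[12, 4]
8: 0x33 (blk 12, set 0) → VC-HIT  vc=[14, 4]
9: 0x11 (blk 4, set 0) → VC-HIT  vc=[14, 12]
10: 0x12 (blk 4, set 0) → L1-HIT  vc=[14, 12]
11: 0x32 (blk 12, set 0) → VC-HIT  vc=[14, 4]
12: 0x32 (blk 12, set 0) → L1-HIT  vc=[14, 4]
13: 0x32 (blk 12, set 0) → L1-HIT  vc=[14, 4]
14: 0x31 (blk 12, set 0) → L1-HIT  vc=[14, 4]
15: 0x30 (blk 12, set 0) → L1-HIT  vc=[14, 4]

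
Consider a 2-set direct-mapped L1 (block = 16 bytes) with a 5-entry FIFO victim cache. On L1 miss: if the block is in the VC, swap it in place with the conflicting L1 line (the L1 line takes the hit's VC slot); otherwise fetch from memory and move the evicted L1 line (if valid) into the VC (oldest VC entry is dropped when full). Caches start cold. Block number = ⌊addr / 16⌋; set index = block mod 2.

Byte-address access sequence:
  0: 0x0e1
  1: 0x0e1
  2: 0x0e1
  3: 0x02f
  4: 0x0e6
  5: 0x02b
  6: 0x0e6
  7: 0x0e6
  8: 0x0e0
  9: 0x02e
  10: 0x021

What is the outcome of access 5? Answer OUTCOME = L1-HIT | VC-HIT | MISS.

OUTCOME = VC-HIT

#0 0xe1→b14/s0 MISS; vc=[]
#1 0xe1→b14/s0 L1-HIT; vc=[]
#2 0xe1→b14/s0 L1-HIT; vc=[]
#3 0x2f→b2/s0 MISS; vc=[14]
#4 0xe6→b14/s0 VC-HIT; vc=[2]
#5 0x2b→b2/s0 VC-HIT; vc=[14]
#6 0xe6→b14/s0 VC-HIT; vc=[2]
#7 0xe6→b14/s0 L1-HIT; vc=[2]
#8 0xe0→b14/s0 L1-HIT; vc=[2]
#9 0x2e→b2/s0 VC-HIT; vc=[14]
#10 0x21→b2/s0 L1-HIT; vc=[14]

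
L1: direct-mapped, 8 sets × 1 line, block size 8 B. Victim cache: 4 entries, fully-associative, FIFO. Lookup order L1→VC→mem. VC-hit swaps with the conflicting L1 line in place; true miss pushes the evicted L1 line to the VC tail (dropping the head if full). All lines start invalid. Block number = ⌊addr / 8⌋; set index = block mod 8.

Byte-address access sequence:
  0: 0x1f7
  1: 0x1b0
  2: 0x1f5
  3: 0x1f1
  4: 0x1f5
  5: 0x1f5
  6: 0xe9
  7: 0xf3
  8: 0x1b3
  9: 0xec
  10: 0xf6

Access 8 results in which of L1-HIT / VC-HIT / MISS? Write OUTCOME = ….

OUTCOME = VC-HIT

#0 0x1f7→b62/s6 MISS; vc=[]
#1 0x1b0→b54/s6 MISS; vc=[62]
#2 0x1f5→b62/s6 VC-HIT; vc=[54]
#3 0x1f1→b62/s6 L1-HIT; vc=[54]
#4 0x1f5→b62/s6 L1-HIT; vc=[54]
#5 0x1f5→b62/s6 L1-HIT; vc=[54]
#6 0xe9→b29/s5 MISS; vc=[54]
#7 0xf3→b30/s6 MISS; vc=[54,62]
#8 0x1b3→b54/s6 VC-HIT; vc=[30,62]
#9 0xec→b29/s5 L1-HIT; vc=[30,62]
#10 0xf6→b30/s6 VC-HIT; vc=[54,62]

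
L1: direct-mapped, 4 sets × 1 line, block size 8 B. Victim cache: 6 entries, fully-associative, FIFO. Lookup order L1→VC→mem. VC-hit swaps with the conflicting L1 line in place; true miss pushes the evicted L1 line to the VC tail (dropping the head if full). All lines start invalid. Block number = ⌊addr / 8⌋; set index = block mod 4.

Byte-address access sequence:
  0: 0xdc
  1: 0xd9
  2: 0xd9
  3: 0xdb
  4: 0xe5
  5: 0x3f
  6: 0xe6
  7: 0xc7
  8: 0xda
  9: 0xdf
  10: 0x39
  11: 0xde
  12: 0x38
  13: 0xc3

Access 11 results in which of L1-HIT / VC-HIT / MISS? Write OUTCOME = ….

OUTCOME = VC-HIT

  [0] addr=0xdc blk=27 s=3: MISS | VC []
  [1] addr=0xd9 blk=27 s=3: L1-HIT | VC []
  [2] addr=0xd9 blk=27 s=3: L1-HIT | VC []
  [3] addr=0xdb blk=27 s=3: L1-HIT | VC []
  [4] addr=0xe5 blk=28 s=0: MISS | VC []
  [5] addr=0x3f blk=7 s=3: MISS | VC [27]
  [6] addr=0xe6 blk=28 s=0: L1-HIT | VC [27]
  [7] addr=0xc7 blk=24 s=0: MISS | VC [27, 28]
  [8] addr=0xda blk=27 s=3: VC-HIT | VC [7, 28]
  [9] addr=0xdf blk=27 s=3: L1-HIT | VC [7, 28]
  [10] addr=0x39 blk=7 s=3: VC-HIT | VC [27, 28]
  [11] addr=0xde blk=27 s=3: VC-HIT | VC [7, 28]
  [12] addr=0x38 blk=7 s=3: VC-HIT | VC [27, 28]
  [13] addr=0xc3 blk=24 s=0: L1-HIT | VC [27, 28]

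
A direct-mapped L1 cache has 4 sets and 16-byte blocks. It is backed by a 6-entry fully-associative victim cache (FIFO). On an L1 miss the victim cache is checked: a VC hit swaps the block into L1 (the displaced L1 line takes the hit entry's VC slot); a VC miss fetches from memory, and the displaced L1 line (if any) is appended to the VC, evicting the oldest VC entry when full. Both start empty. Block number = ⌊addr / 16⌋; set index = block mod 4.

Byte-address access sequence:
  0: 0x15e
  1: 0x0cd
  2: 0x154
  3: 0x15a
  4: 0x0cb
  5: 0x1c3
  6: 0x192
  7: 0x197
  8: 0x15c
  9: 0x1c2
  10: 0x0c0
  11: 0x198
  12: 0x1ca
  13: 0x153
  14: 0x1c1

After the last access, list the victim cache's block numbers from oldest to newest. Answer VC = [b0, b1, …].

VC = [12, 25]

#0 0x15e→b21/s1 MISS; vc=[]
#1 0xcd→b12/s0 MISS; vc=[]
#2 0x154→b21/s1 L1-HIT; vc=[]
#3 0x15a→b21/s1 L1-HIT; vc=[]
#4 0xcb→b12/s0 L1-HIT; vc=[]
#5 0x1c3→b28/s0 MISS; vc=[12]
#6 0x192→b25/s1 MISS; vc=[12,21]
#7 0x197→b25/s1 L1-HIT; vc=[12,21]
#8 0x15c→b21/s1 VC-HIT; vc=[12,25]
#9 0x1c2→b28/s0 L1-HIT; vc=[12,25]
#10 0xc0→b12/s0 VC-HIT; vc=[28,25]
#11 0x198→b25/s1 VC-HIT; vc=[28,21]
#12 0x1ca→b28/s0 VC-HIT; vc=[12,21]
#13 0x153→b21/s1 VC-HIT; vc=[12,25]
#14 0x1c1→b28/s0 L1-HIT; vc=[12,25]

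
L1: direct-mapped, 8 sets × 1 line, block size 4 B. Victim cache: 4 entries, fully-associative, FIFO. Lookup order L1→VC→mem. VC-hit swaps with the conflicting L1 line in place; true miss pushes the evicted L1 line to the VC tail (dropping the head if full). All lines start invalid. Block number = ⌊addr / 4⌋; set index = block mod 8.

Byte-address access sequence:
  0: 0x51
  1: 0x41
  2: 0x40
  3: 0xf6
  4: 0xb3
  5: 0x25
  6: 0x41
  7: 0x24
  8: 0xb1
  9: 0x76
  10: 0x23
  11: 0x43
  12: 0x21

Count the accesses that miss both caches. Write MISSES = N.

0: 0x51 (blk 20, set 4) → MISS  vc=[]
1: 0x41 (blk 16, set 0) → MISS  vc=[]
2: 0x40 (blk 16, set 0) → L1-HIT  vc=[]
3: 0xf6 (blk 61, set 5) → MISS  vc=[]
4: 0xb3 (blk 44, set 4) → MISS  vc=[20]
5: 0x25 (blk 9, set 1) → MISS  vc=[20]
6: 0x41 (blk 16, set 0) → L1-HIT  vc=[20]
7: 0x24 (blk 9, set 1) → L1-HIT  vc=[20]
8: 0xb1 (blk 44, set 4) → L1-HIT  vc=[20]
9: 0x76 (blk 29, set 5) → MISS  vc=[20, 61]
10: 0x23 (blk 8, set 0) → MISS  vc=[20, 61, 16]
11: 0x43 (blk 16, set 0) → VC-HIT  vc=[20, 61, 8]
12: 0x21 (blk 8, set 0) → VC-HIT  vc=[20, 61, 16]

MISSES = 7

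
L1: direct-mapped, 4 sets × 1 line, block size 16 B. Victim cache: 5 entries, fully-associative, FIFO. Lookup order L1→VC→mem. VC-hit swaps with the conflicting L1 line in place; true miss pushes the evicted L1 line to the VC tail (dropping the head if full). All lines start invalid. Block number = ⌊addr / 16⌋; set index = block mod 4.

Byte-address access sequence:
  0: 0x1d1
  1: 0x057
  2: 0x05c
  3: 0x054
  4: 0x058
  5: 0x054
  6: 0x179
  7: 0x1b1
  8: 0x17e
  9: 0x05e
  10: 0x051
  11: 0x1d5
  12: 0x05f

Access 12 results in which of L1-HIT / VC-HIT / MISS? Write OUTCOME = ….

OUTCOME = VC-HIT

#0 0x1d1→b29/s1 MISS; vc=[]
#1 0x57→b5/s1 MISS; vc=[29]
#2 0x5c→b5/s1 L1-HIT; vc=[29]
#3 0x54→b5/s1 L1-HIT; vc=[29]
#4 0x58→b5/s1 L1-HIT; vc=[29]
#5 0x54→b5/s1 L1-HIT; vc=[29]
#6 0x179→b23/s3 MISS; vc=[29]
#7 0x1b1→b27/s3 MISS; vc=[29,23]
#8 0x17e→b23/s3 VC-HIT; vc=[29,27]
#9 0x5e→b5/s1 L1-HIT; vc=[29,27]
#10 0x51→b5/s1 L1-HIT; vc=[29,27]
#11 0x1d5→b29/s1 VC-HIT; vc=[5,27]
#12 0x5f→b5/s1 VC-HIT; vc=[29,27]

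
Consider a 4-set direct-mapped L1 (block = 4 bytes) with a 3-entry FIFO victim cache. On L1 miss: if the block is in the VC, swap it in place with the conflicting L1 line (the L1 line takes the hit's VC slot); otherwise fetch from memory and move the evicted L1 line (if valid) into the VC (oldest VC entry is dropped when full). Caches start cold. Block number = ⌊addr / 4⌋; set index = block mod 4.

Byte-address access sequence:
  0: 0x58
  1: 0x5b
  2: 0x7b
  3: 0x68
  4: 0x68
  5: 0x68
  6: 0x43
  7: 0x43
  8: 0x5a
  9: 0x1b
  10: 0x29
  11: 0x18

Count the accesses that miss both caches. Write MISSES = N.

MISSES = 6

  [0] addr=0x58 blk=22 s=2: MISS | VC []
  [1] addr=0x5b blk=22 s=2: L1-HIT | VC []
  [2] addr=0x7b blk=30 s=2: MISS | VC [22]
  [3] addr=0x68 blk=26 s=2: MISS | VC [22, 30]
  [4] addr=0x68 blk=26 s=2: L1-HIT | VC [22, 30]
  [5] addr=0x68 blk=26 s=2: L1-HIT | VC [22, 30]
  [6] addr=0x43 blk=16 s=0: MISS | VC [22, 30]
  [7] addr=0x43 blk=16 s=0: L1-HIT | VC [22, 30]
  [8] addr=0x5a blk=22 s=2: VC-HIT | VC [26, 30]
  [9] addr=0x1b blk=6 s=2: MISS | VC [26, 30, 22]
  [10] addr=0x29 blk=10 s=2: MISS | VC [30, 22, 6]
  [11] addr=0x18 blk=6 s=2: VC-HIT | VC [30, 22, 10]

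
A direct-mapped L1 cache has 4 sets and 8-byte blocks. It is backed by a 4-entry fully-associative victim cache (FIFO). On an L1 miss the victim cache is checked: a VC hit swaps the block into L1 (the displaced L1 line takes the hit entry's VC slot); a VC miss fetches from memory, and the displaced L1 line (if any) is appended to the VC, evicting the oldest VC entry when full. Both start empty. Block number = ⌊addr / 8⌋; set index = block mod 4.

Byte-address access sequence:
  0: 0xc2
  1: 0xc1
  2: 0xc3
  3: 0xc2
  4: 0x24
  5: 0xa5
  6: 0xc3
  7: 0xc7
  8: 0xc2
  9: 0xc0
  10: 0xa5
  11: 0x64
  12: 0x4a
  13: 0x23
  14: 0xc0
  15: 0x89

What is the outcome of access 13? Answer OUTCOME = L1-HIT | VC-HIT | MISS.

#0 0xc2→b24/s0 MISS; vc=[]
#1 0xc1→b24/s0 L1-HIT; vc=[]
#2 0xc3→b24/s0 L1-HIT; vc=[]
#3 0xc2→b24/s0 L1-HIT; vc=[]
#4 0x24→b4/s0 MISS; vc=[24]
#5 0xa5→b20/s0 MISS; vc=[24,4]
#6 0xc3→b24/s0 VC-HIT; vc=[20,4]
#7 0xc7→b24/s0 L1-HIT; vc=[20,4]
#8 0xc2→b24/s0 L1-HIT; vc=[20,4]
#9 0xc0→b24/s0 L1-HIT; vc=[20,4]
#10 0xa5→b20/s0 VC-HIT; vc=[24,4]
#11 0x64→b12/s0 MISS; vc=[24,4,20]
#12 0x4a→b9/s1 MISS; vc=[24,4,20]
#13 0x23→b4/s0 VC-HIT; vc=[24,12,20]
#14 0xc0→b24/s0 VC-HIT; vc=[4,12,20]
#15 0x89→b17/s1 MISS; vc=[4,12,20,9]

OUTCOME = VC-HIT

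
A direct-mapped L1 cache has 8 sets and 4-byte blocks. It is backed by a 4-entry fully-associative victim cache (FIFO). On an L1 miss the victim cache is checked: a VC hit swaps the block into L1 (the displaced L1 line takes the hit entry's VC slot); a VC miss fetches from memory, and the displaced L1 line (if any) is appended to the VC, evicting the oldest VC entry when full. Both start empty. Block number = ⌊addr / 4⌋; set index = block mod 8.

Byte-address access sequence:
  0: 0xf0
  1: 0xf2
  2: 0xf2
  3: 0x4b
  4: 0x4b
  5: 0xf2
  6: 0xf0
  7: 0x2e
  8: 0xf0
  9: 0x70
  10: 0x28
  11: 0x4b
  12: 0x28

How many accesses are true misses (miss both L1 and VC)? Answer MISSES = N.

MISSES = 5

0: 0xf0 (blk 60, set 4) → MISS  vc=[]
1: 0xf2 (blk 60, set 4) → L1-HIT  vc=[]
2: 0xf2 (blk 60, set 4) → L1-HIT  vc=[]
3: 0x4b (blk 18, set 2) → MISS  vc=[]
4: 0x4b (blk 18, set 2) → L1-HIT  vc=[]
5: 0xf2 (blk 60, set 4) → L1-HIT  vc=[]
6: 0xf0 (blk 60, set 4) → L1-HIT  vc=[]
7: 0x2e (blk 11, set 3) → MISS  vc=[]
8: 0xf0 (blk 60, set 4) → L1-HIT  vc=[]
9: 0x70 (blk 28, set 4) → MISS  vc=[60]
10: 0x28 (blk 10, set 2) → MISS  vc=[60, 18]
11: 0x4b (blk 18, set 2) → VC-HIT  vc=[60, 10]
12: 0x28 (blk 10, set 2) → VC-HIT  vc=[60, 18]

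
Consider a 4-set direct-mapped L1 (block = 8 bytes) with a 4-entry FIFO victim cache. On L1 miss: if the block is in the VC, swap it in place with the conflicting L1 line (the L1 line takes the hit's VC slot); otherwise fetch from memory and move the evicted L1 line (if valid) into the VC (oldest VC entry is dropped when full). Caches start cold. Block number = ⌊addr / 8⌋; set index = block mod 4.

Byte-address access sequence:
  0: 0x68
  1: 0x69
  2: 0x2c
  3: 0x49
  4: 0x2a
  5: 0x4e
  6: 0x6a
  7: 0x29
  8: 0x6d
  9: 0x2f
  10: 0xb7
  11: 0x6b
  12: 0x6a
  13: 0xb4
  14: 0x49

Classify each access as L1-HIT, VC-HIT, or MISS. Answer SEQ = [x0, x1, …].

SEQ = [MISS, L1-HIT, MISS, MISS, VC-HIT, VC-HIT, VC-HIT, VC-HIT, VC-HIT, VC-HIT, MISS, VC-HIT, L1-HIT, L1-HIT, VC-HIT]

  [0] addr=0x68 blk=13 s=1: MISS | VC []
  [1] addr=0x69 blk=13 s=1: L1-HIT | VC []
  [2] addr=0x2c blk=5 s=1: MISS | VC [13]
  [3] addr=0x49 blk=9 s=1: MISS | VC [13, 5]
  [4] addr=0x2a blk=5 s=1: VC-HIT | VC [13, 9]
  [5] addr=0x4e blk=9 s=1: VC-HIT | VC [13, 5]
  [6] addr=0x6a blk=13 s=1: VC-HIT | VC [9, 5]
  [7] addr=0x29 blk=5 s=1: VC-HIT | VC [9, 13]
  [8] addr=0x6d blk=13 s=1: VC-HIT | VC [9, 5]
  [9] addr=0x2f blk=5 s=1: VC-HIT | VC [9, 13]
  [10] addr=0xb7 blk=22 s=2: MISS | VC [9, 13]
  [11] addr=0x6b blk=13 s=1: VC-HIT | VC [9, 5]
  [12] addr=0x6a blk=13 s=1: L1-HIT | VC [9, 5]
  [13] addr=0xb4 blk=22 s=2: L1-HIT | VC [9, 5]
  [14] addr=0x49 blk=9 s=1: VC-HIT | VC [13, 5]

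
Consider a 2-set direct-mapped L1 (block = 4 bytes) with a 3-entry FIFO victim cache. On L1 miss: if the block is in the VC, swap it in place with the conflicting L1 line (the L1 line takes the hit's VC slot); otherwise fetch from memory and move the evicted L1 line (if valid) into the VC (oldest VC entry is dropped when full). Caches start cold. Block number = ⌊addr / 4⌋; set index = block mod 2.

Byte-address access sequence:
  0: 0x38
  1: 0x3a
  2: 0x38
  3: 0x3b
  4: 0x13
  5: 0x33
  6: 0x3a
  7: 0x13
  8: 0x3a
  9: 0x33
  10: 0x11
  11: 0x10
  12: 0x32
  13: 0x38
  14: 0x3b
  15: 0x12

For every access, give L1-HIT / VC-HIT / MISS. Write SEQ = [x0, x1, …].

SEQ = [MISS, L1-HIT, L1-HIT, L1-HIT, MISS, MISS, VC-HIT, VC-HIT, VC-HIT, VC-HIT, VC-HIT, L1-HIT, VC-HIT, VC-HIT, L1-HIT, VC-HIT]

  [0] addr=0x38 blk=14 s=0: MISS | VC []
  [1] addr=0x3a blk=14 s=0: L1-HIT | VC []
  [2] addr=0x38 blk=14 s=0: L1-HIT | VC []
  [3] addr=0x3b blk=14 s=0: L1-HIT | VC []
  [4] addr=0x13 blk=4 s=0: MISS | VC [14]
  [5] addr=0x33 blk=12 s=0: MISS | VC [14, 4]
  [6] addr=0x3a blk=14 s=0: VC-HIT | VC [12, 4]
  [7] addr=0x13 blk=4 s=0: VC-HIT | VC [12, 14]
  [8] addr=0x3a blk=14 s=0: VC-HIT | VC [12, 4]
  [9] addr=0x33 blk=12 s=0: VC-HIT | VC [14, 4]
  [10] addr=0x11 blk=4 s=0: VC-HIT | VC [14, 12]
  [11] addr=0x10 blk=4 s=0: L1-HIT | VC [14, 12]
  [12] addr=0x32 blk=12 s=0: VC-HIT | VC [14, 4]
  [13] addr=0x38 blk=14 s=0: VC-HIT | VC [12, 4]
  [14] addr=0x3b blk=14 s=0: L1-HIT | VC [12, 4]
  [15] addr=0x12 blk=4 s=0: VC-HIT | VC [12, 14]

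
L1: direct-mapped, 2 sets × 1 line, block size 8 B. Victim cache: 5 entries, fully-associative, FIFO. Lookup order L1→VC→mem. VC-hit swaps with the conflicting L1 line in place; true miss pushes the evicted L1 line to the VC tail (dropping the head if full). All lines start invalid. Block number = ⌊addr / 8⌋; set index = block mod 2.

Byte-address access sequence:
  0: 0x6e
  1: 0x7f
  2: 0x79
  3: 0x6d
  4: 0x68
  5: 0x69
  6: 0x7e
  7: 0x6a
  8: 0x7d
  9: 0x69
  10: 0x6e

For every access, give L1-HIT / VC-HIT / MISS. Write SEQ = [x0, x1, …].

SEQ = [MISS, MISS, L1-HIT, VC-HIT, L1-HIT, L1-HIT, VC-HIT, VC-HIT, VC-HIT, VC-HIT, L1-HIT]

#0 0x6e→b13/s1 MISS; vc=[]
#1 0x7f→b15/s1 MISS; vc=[13]
#2 0x79→b15/s1 L1-HIT; vc=[13]
#3 0x6d→b13/s1 VC-HIT; vc=[15]
#4 0x68→b13/s1 L1-HIT; vc=[15]
#5 0x69→b13/s1 L1-HIT; vc=[15]
#6 0x7e→b15/s1 VC-HIT; vc=[13]
#7 0x6a→b13/s1 VC-HIT; vc=[15]
#8 0x7d→b15/s1 VC-HIT; vc=[13]
#9 0x69→b13/s1 VC-HIT; vc=[15]
#10 0x6e→b13/s1 L1-HIT; vc=[15]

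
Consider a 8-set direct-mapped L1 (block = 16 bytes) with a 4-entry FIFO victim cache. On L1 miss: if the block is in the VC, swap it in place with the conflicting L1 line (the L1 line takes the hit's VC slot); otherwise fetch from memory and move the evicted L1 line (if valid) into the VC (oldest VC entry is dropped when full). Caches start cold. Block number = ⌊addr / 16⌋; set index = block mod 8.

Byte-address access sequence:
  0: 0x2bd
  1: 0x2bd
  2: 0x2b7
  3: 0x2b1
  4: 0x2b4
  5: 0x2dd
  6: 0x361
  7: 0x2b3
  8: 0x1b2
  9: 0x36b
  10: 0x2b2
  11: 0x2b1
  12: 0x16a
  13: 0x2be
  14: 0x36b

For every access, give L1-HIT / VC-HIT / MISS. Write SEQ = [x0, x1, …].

SEQ = [MISS, L1-HIT, L1-HIT, L1-HIT, L1-HIT, MISS, MISS, L1-HIT, MISS, L1-HIT, VC-HIT, L1-HIT, MISS, L1-HIT, VC-HIT]

0: 0x2bd (blk 43, set 3) → MISS  vc=[]
1: 0x2bd (blk 43, set 3) → L1-HIT  vc=[]
2: 0x2b7 (blk 43, set 3) → L1-HIT  vc=[]
3: 0x2b1 (blk 43, set 3) → L1-HIT  vc=[]
4: 0x2b4 (blk 43, set 3) → L1-HIT  vc=[]
5: 0x2dd (blk 45, set 5) → MISS  vc=[]
6: 0x361 (blk 54, set 6) → MISS  vc=[]
7: 0x2b3 (blk 43, set 3) → L1-HIT  vc=[]
8: 0x1b2 (blk 27, set 3) → MISS  vc=[43]
9: 0x36b (blk 54, set 6) → L1-HIT  vc=[43]
10: 0x2b2 (blk 43, set 3) → VC-HIT  vc=[27]
11: 0x2b1 (blk 43, set 3) → L1-HIT  vc=[27]
12: 0x16a (blk 22, set 6) → MISS  vc=[27, 54]
13: 0x2be (blk 43, set 3) → L1-HIT  vc=[27, 54]
14: 0x36b (blk 54, set 6) → VC-HIT  vc=[27, 22]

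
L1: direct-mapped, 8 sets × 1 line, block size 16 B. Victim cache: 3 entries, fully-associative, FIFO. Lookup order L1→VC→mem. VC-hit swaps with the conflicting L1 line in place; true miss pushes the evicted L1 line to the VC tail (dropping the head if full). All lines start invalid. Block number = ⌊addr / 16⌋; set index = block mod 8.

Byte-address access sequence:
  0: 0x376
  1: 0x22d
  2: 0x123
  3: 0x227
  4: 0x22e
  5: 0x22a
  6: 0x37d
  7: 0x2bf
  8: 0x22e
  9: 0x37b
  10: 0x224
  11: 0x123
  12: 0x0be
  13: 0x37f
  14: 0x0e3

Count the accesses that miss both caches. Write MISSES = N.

MISSES = 6

  [0] addr=0x376 blk=55 s=7: MISS | VC []
  [1] addr=0x22d blk=34 s=2: MISS | VC []
  [2] addr=0x123 blk=18 s=2: MISS | VC [34]
  [3] addr=0x227 blk=34 s=2: VC-HIT | VC [18]
  [4] addr=0x22e blk=34 s=2: L1-HIT | VC [18]
  [5] addr=0x22a blk=34 s=2: L1-HIT | VC [18]
  [6] addr=0x37d blk=55 s=7: L1-HIT | VC [18]
  [7] addr=0x2bf blk=43 s=3: MISS | VC [18]
  [8] addr=0x22e blk=34 s=2: L1-HIT | VC [18]
  [9] addr=0x37b blk=55 s=7: L1-HIT | VC [18]
  [10] addr=0x224 blk=34 s=2: L1-HIT | VC [18]
  [11] addr=0x123 blk=18 s=2: VC-HIT | VC [34]
  [12] addr=0xbe blk=11 s=3: MISS | VC [34, 43]
  [13] addr=0x37f blk=55 s=7: L1-HIT | VC [34, 43]
  [14] addr=0xe3 blk=14 s=6: MISS | VC [34, 43]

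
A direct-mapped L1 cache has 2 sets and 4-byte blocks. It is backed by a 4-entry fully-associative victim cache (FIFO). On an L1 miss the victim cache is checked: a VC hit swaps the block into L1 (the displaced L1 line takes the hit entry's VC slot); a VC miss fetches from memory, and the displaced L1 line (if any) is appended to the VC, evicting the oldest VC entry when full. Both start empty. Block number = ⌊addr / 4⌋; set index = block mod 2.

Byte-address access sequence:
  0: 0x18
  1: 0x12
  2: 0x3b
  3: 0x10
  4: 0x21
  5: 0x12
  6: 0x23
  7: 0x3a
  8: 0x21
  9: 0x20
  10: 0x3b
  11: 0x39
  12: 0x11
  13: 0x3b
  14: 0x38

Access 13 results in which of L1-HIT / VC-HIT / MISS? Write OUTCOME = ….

OUTCOME = VC-HIT

#0 0x18→b6/s0 MISS; vc=[]
#1 0x12→b4/s0 MISS; vc=[6]
#2 0x3b→b14/s0 MISS; vc=[6,4]
#3 0x10→b4/s0 VC-HIT; vc=[6,14]
#4 0x21→b8/s0 MISS; vc=[6,14,4]
#5 0x12→b4/s0 VC-HIT; vc=[6,14,8]
#6 0x23→b8/s0 VC-HIT; vc=[6,14,4]
#7 0x3a→b14/s0 VC-HIT; vc=[6,8,4]
#8 0x21→b8/s0 VC-HIT; vc=[6,14,4]
#9 0x20→b8/s0 L1-HIT; vc=[6,14,4]
#10 0x3b→b14/s0 VC-HIT; vc=[6,8,4]
#11 0x39→b14/s0 L1-HIT; vc=[6,8,4]
#12 0x11→b4/s0 VC-HIT; vc=[6,8,14]
#13 0x3b→b14/s0 VC-HIT; vc=[6,8,4]
#14 0x38→b14/s0 L1-HIT; vc=[6,8,4]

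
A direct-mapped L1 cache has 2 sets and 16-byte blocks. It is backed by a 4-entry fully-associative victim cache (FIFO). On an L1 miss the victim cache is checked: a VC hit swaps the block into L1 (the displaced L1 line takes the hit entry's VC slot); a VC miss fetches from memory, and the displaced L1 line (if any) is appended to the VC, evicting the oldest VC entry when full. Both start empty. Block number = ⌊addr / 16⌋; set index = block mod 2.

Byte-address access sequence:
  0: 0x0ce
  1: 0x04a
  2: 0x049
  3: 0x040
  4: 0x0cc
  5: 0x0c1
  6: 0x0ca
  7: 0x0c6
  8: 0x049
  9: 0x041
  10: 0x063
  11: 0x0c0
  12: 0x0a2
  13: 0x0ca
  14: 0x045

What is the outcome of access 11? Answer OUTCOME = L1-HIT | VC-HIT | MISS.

0: 0xce (blk 12, set 0) → MISS  vc=[]
1: 0x4a (blk 4, set 0) → MISS  vc=[12]
2: 0x49 (blk 4, set 0) → L1-HIT  vc=[12]
3: 0x40 (blk 4, set 0) → L1-HIT  vc=[12]
4: 0xcc (blk 12, set 0) → VC-HIT  vc=[4]
5: 0xc1 (blk 12, set 0) → L1-HIT  vc=[4]
6: 0xca (blk 12, set 0) → L1-HIT  vc=[4]
7: 0xc6 (blk 12, set 0) → L1-HIT  vc=[4]
8: 0x49 (blk 4, set 0) → VC-HIT  vc=[12]
9: 0x41 (blk 4, set 0) → L1-HIT  vc=[12]
10: 0x63 (blk 6, set 0) → MISS  vc=[12, 4]
11: 0xc0 (blk 12, set 0) → VC-HIT  vc=[6, 4]
12: 0xa2 (blk 10, set 0) → MISS  vc=[6, 4, 12]
13: 0xca (blk 12, set 0) → VC-HIT  vc=[6, 4, 10]
14: 0x45 (blk 4, set 0) → VC-HIT  vc=[6, 12, 10]

OUTCOME = VC-HIT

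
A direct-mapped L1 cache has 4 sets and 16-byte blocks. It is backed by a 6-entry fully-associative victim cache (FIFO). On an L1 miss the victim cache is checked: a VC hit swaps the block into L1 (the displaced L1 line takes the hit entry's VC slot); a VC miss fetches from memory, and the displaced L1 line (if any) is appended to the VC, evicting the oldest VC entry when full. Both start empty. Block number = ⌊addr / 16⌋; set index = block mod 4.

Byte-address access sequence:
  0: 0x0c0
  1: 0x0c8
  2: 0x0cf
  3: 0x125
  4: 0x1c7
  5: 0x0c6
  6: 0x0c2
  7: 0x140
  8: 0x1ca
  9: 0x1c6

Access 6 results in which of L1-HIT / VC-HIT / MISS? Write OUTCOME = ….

OUTCOME = L1-HIT

  [0] addr=0xc0 blk=12 s=0: MISS | VC []
  [1] addr=0xc8 blk=12 s=0: L1-HIT | VC []
  [2] addr=0xcf blk=12 s=0: L1-HIT | VC []
  [3] addr=0x125 blk=18 s=2: MISS | VC []
  [4] addr=0x1c7 blk=28 s=0: MISS | VC [12]
  [5] addr=0xc6 blk=12 s=0: VC-HIT | VC [28]
  [6] addr=0xc2 blk=12 s=0: L1-HIT | VC [28]
  [7] addr=0x140 blk=20 s=0: MISS | VC [28, 12]
  [8] addr=0x1ca blk=28 s=0: VC-HIT | VC [20, 12]
  [9] addr=0x1c6 blk=28 s=0: L1-HIT | VC [20, 12]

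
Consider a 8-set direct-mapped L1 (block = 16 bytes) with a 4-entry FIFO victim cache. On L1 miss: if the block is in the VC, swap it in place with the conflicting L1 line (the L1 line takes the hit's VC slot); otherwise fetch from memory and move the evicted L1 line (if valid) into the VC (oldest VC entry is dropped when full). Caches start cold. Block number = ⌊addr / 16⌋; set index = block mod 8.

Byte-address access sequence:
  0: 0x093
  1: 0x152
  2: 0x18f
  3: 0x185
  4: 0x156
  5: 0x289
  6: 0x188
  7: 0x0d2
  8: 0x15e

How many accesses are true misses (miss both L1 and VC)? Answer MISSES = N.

MISSES = 5

  [0] addr=0x93 blk=9 s=1: MISS | VC []
  [1] addr=0x152 blk=21 s=5: MISS | VC []
  [2] addr=0x18f blk=24 s=0: MISS | VC []
  [3] addr=0x185 blk=24 s=0: L1-HIT | VC []
  [4] addr=0x156 blk=21 s=5: L1-HIT | VC []
  [5] addr=0x289 blk=40 s=0: MISS | VC [24]
  [6] addr=0x188 blk=24 s=0: VC-HIT | VC [40]
  [7] addr=0xd2 blk=13 s=5: MISS | VC [40, 21]
  [8] addr=0x15e blk=21 s=5: VC-HIT | VC [40, 13]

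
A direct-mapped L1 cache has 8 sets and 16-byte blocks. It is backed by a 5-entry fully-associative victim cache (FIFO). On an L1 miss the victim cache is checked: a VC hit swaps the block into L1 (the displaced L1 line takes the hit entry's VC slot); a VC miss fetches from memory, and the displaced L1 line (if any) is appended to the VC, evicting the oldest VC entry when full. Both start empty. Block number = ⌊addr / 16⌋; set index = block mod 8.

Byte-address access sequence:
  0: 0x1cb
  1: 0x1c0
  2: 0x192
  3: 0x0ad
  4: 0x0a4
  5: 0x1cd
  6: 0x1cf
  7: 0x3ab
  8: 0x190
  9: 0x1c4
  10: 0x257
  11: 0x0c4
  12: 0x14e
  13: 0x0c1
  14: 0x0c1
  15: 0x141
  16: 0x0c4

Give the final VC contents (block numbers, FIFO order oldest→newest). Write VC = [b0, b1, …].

VC = [10, 28, 20]

  [0] addr=0x1cb blk=28 s=4: MISS | VC []
  [1] addr=0x1c0 blk=28 s=4: L1-HIT | VC []
  [2] addr=0x192 blk=25 s=1: MISS | VC []
  [3] addr=0xad blk=10 s=2: MISS | VC []
  [4] addr=0xa4 blk=10 s=2: L1-HIT | VC []
  [5] addr=0x1cd blk=28 s=4: L1-HIT | VC []
  [6] addr=0x1cf blk=28 s=4: L1-HIT | VC []
  [7] addr=0x3ab blk=58 s=2: MISS | VC [10]
  [8] addr=0x190 blk=25 s=1: L1-HIT | VC [10]
  [9] addr=0x1c4 blk=28 s=4: L1-HIT | VC [10]
  [10] addr=0x257 blk=37 s=5: MISS | VC [10]
  [11] addr=0xc4 blk=12 s=4: MISS | VC [10, 28]
  [12] addr=0x14e blk=20 s=4: MISS | VC [10, 28, 12]
  [13] addr=0xc1 blk=12 s=4: VC-HIT | VC [10, 28, 20]
  [14] addr=0xc1 blk=12 s=4: L1-HIT | VC [10, 28, 20]
  [15] addr=0x141 blk=20 s=4: VC-HIT | VC [10, 28, 12]
  [16] addr=0xc4 blk=12 s=4: VC-HIT | VC [10, 28, 20]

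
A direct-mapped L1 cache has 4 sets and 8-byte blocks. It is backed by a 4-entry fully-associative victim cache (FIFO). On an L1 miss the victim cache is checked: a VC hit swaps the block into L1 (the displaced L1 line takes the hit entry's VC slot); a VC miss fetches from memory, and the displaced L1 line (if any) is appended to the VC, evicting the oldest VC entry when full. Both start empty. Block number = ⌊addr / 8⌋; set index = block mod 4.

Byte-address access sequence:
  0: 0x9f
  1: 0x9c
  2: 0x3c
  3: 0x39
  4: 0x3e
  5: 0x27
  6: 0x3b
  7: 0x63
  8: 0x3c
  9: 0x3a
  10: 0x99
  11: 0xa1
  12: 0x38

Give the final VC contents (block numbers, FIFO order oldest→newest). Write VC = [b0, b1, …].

#0 0x9f→b19/s3 MISS; vc=[]
#1 0x9c→b19/s3 L1-HIT; vc=[]
#2 0x3c→b7/s3 MISS; vc=[19]
#3 0x39→b7/s3 L1-HIT; vc=[19]
#4 0x3e→b7/s3 L1-HIT; vc=[19]
#5 0x27→b4/s0 MISS; vc=[19]
#6 0x3b→b7/s3 L1-HIT; vc=[19]
#7 0x63→b12/s0 MISS; vc=[19,4]
#8 0x3c→b7/s3 L1-HIT; vc=[19,4]
#9 0x3a→b7/s3 L1-HIT; vc=[19,4]
#10 0x99→b19/s3 VC-HIT; vc=[7,4]
#11 0xa1→b20/s0 MISS; vc=[7,4,12]
#12 0x38→b7/s3 VC-HIT; vc=[19,4,12]

VC = [19, 4, 12]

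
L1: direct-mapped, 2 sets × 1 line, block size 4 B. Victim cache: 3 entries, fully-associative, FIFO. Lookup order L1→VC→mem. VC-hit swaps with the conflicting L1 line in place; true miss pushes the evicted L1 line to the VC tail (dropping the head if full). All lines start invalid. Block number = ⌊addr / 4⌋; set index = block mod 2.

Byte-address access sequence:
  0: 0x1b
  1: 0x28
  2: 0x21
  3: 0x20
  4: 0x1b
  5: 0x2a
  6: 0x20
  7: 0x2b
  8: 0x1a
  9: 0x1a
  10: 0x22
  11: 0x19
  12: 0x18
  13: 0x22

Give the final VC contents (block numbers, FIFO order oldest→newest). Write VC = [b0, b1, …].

  [0] addr=0x1b blk=6 s=0: MISS | VC []
  [1] addr=0x28 blk=10 s=0: MISS | VC [6]
  [2] addr=0x21 blk=8 s=0: MISS | VC [6, 10]
  [3] addr=0x20 blk=8 s=0: L1-HIT | VC [6, 10]
  [4] addr=0x1b blk=6 s=0: VC-HIT | VC [8, 10]
  [5] addr=0x2a blk=10 s=0: VC-HIT | VC [8, 6]
  [6] addr=0x20 blk=8 s=0: VC-HIT | VC [10, 6]
  [7] addr=0x2b blk=10 s=0: VC-HIT | VC [8, 6]
  [8] addr=0x1a blk=6 s=0: VC-HIT | VC [8, 10]
  [9] addr=0x1a blk=6 s=0: L1-HIT | VC [8, 10]
  [10] addr=0x22 blk=8 s=0: VC-HIT | VC [6, 10]
  [11] addr=0x19 blk=6 s=0: VC-HIT | VC [8, 10]
  [12] addr=0x18 blk=6 s=0: L1-HIT | VC [8, 10]
  [13] addr=0x22 blk=8 s=0: VC-HIT | VC [6, 10]

VC = [6, 10]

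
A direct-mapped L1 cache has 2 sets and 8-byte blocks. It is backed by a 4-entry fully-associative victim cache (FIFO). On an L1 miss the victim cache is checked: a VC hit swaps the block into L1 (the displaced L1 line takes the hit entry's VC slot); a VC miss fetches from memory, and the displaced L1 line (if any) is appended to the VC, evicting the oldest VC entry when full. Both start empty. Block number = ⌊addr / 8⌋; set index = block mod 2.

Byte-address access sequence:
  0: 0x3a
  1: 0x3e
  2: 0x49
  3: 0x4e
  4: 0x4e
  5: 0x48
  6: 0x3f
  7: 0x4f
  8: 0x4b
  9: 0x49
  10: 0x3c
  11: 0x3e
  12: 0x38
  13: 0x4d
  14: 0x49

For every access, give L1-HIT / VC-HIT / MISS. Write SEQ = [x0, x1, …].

SEQ = [MISS, L1-HIT, MISS, L1-HIT, L1-HIT, L1-HIT, VC-HIT, VC-HIT, L1-HIT, L1-HIT, VC-HIT, L1-HIT, L1-HIT, VC-HIT, L1-HIT]

  [0] addr=0x3a blk=7 s=1: MISS | VC []
  [1] addr=0x3e blk=7 s=1: L1-HIT | VC []
  [2] addr=0x49 blk=9 s=1: MISS | VC [7]
  [3] addr=0x4e blk=9 s=1: L1-HIT | VC [7]
  [4] addr=0x4e blk=9 s=1: L1-HIT | VC [7]
  [5] addr=0x48 blk=9 s=1: L1-HIT | VC [7]
  [6] addr=0x3f blk=7 s=1: VC-HIT | VC [9]
  [7] addr=0x4f blk=9 s=1: VC-HIT | VC [7]
  [8] addr=0x4b blk=9 s=1: L1-HIT | VC [7]
  [9] addr=0x49 blk=9 s=1: L1-HIT | VC [7]
  [10] addr=0x3c blk=7 s=1: VC-HIT | VC [9]
  [11] addr=0x3e blk=7 s=1: L1-HIT | VC [9]
  [12] addr=0x38 blk=7 s=1: L1-HIT | VC [9]
  [13] addr=0x4d blk=9 s=1: VC-HIT | VC [7]
  [14] addr=0x49 blk=9 s=1: L1-HIT | VC [7]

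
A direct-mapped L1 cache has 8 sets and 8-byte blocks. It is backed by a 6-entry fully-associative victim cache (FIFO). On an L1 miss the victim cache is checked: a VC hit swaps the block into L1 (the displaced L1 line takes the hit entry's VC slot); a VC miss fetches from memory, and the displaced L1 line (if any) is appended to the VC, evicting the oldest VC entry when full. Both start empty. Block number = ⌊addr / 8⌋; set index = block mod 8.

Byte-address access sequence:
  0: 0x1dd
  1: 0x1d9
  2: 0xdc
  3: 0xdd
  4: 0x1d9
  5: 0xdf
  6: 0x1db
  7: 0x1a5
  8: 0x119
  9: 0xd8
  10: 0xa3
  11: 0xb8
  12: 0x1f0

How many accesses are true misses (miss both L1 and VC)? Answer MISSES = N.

MISSES = 7

#0 0x1dd→b59/s3 MISS; vc=[]
#1 0x1d9→b59/s3 L1-HIT; vc=[]
#2 0xdc→b27/s3 MISS; vc=[59]
#3 0xdd→b27/s3 L1-HIT; vc=[59]
#4 0x1d9→b59/s3 VC-HIT; vc=[27]
#5 0xdf→b27/s3 VC-HIT; vc=[59]
#6 0x1db→b59/s3 VC-HIT; vc=[27]
#7 0x1a5→b52/s4 MISS; vc=[27]
#8 0x119→b35/s3 MISS; vc=[27,59]
#9 0xd8→b27/s3 VC-HIT; vc=[35,59]
#10 0xa3→b20/s4 MISS; vc=[35,59,52]
#11 0xb8→b23/s7 MISS; vc=[35,59,52]
#12 0x1f0→b62/s6 MISS; vc=[35,59,52]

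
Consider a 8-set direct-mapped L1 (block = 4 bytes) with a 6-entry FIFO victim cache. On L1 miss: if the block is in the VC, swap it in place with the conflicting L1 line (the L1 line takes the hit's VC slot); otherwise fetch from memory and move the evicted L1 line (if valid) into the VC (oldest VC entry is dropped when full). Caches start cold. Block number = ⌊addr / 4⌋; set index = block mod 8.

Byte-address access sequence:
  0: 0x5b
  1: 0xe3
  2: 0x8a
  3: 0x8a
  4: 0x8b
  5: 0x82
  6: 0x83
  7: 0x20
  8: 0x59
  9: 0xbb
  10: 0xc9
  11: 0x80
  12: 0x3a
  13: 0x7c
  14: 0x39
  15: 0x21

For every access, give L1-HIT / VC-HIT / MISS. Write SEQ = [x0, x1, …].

SEQ = [MISS, MISS, MISS, L1-HIT, L1-HIT, MISS, L1-HIT, MISS, L1-HIT, MISS, MISS, VC-HIT, MISS, MISS, L1-HIT, VC-HIT]

  [0] addr=0x5b blk=22 s=6: MISS | VC []
  [1] addr=0xe3 blk=56 s=0: MISS | VC []
  [2] addr=0x8a blk=34 s=2: MISS | VC []
  [3] addr=0x8a blk=34 s=2: L1-HIT | VC []
  [4] addr=0x8b blk=34 s=2: L1-HIT | VC []
  [5] addr=0x82 blk=32 s=0: MISS | VC [56]
  [6] addr=0x83 blk=32 s=0: L1-HIT | VC [56]
  [7] addr=0x20 blk=8 s=0: MISS | VC [56, 32]
  [8] addr=0x59 blk=22 s=6: L1-HIT | VC [56, 32]
  [9] addr=0xbb blk=46 s=6: MISS | VC [56, 32, 22]
  [10] addr=0xc9 blk=50 s=2: MISS | VC [56, 32, 22, 34]
  [11] addr=0x80 blk=32 s=0: VC-HIT | VC [56, 8, 22, 34]
  [12] addr=0x3a blk=14 s=6: MISS | VC [56, 8, 22, 34, 46]
  [13] addr=0x7c blk=31 s=7: MISS | VC [56, 8, 22, 34, 46]
  [14] addr=0x39 blk=14 s=6: L1-HIT | VC [56, 8, 22, 34, 46]
  [15] addr=0x21 blk=8 s=0: VC-HIT | VC [56, 32, 22, 34, 46]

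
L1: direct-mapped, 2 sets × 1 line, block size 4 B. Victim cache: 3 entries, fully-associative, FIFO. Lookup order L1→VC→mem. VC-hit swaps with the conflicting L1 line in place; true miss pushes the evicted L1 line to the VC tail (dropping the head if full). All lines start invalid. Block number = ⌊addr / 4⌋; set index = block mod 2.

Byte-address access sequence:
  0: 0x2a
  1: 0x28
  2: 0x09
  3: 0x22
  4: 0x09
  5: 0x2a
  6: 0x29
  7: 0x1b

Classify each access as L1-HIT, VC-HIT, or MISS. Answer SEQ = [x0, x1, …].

SEQ = [MISS, L1-HIT, MISS, MISS, VC-HIT, VC-HIT, L1-HIT, MISS]

  [0] addr=0x2a blk=10 s=0: MISS | VC []
  [1] addr=0x28 blk=10 s=0: L1-HIT | VC []
  [2] addr=0x9 blk=2 s=0: MISS | VC [10]
  [3] addr=0x22 blk=8 s=0: MISS | VC [10, 2]
  [4] addr=0x9 blk=2 s=0: VC-HIT | VC [10, 8]
  [5] addr=0x2a blk=10 s=0: VC-HIT | VC [2, 8]
  [6] addr=0x29 blk=10 s=0: L1-HIT | VC [2, 8]
  [7] addr=0x1b blk=6 s=0: MISS | VC [2, 8, 10]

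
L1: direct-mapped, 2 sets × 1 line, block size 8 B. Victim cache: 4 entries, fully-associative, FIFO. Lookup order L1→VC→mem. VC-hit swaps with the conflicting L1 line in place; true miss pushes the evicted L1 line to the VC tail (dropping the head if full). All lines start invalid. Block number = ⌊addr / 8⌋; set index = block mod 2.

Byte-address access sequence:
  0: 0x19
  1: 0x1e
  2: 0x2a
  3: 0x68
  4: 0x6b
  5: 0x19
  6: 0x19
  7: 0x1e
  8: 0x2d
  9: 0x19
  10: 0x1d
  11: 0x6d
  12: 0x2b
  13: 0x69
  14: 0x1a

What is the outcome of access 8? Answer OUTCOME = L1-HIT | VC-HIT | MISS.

#0 0x19→b3/s1 MISS; vc=[]
#1 0x1e→b3/s1 L1-HIT; vc=[]
#2 0x2a→b5/s1 MISS; vc=[3]
#3 0x68→b13/s1 MISS; vc=[3,5]
#4 0x6b→b13/s1 L1-HIT; vc=[3,5]
#5 0x19→b3/s1 VC-HIT; vc=[13,5]
#6 0x19→b3/s1 L1-HIT; vc=[13,5]
#7 0x1e→b3/s1 L1-HIT; vc=[13,5]
#8 0x2d→b5/s1 VC-HIT; vc=[13,3]
#9 0x19→b3/s1 VC-HIT; vc=[13,5]
#10 0x1d→b3/s1 L1-HIT; vc=[13,5]
#11 0x6d→b13/s1 VC-HIT; vc=[3,5]
#12 0x2b→b5/s1 VC-HIT; vc=[3,13]
#13 0x69→b13/s1 VC-HIT; vc=[3,5]
#14 0x1a→b3/s1 VC-HIT; vc=[13,5]

OUTCOME = VC-HIT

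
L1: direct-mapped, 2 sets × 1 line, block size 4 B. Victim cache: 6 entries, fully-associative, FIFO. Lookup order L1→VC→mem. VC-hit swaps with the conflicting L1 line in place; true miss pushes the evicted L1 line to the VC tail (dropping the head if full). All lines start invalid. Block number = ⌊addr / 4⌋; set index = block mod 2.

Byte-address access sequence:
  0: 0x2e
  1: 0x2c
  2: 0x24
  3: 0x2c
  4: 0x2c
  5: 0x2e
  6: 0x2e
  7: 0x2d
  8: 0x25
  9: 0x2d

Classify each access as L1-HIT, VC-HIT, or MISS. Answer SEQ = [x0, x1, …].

  [0] addr=0x2e blk=11 s=1: MISS | VC []
  [1] addr=0x2c blk=11 s=1: L1-HIT | VC []
  [2] addr=0x24 blk=9 s=1: MISS | VC [11]
  [3] addr=0x2c blk=11 s=1: VC-HIT | VC [9]
  [4] addr=0x2c blk=11 s=1: L1-HIT | VC [9]
  [5] addr=0x2e blk=11 s=1: L1-HIT | VC [9]
  [6] addr=0x2e blk=11 s=1: L1-HIT | VC [9]
  [7] addr=0x2d blk=11 s=1: L1-HIT | VC [9]
  [8] addr=0x25 blk=9 s=1: VC-HIT | VC [11]
  [9] addr=0x2d blk=11 s=1: VC-HIT | VC [9]

SEQ = [MISS, L1-HIT, MISS, VC-HIT, L1-HIT, L1-HIT, L1-HIT, L1-HIT, VC-HIT, VC-HIT]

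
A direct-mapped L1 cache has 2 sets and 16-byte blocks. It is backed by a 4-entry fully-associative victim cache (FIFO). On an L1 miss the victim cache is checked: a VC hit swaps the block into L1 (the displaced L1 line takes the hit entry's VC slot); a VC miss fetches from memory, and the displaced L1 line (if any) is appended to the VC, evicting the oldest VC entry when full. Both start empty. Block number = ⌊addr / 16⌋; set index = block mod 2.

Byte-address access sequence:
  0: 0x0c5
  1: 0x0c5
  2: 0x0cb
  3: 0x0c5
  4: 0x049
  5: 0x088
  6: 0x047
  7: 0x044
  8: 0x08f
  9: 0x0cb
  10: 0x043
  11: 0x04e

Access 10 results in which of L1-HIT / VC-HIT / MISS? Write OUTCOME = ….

0: 0xc5 (blk 12, set 0) → MISS  vc=[]
1: 0xc5 (blk 12, set 0) → L1-HIT  vc=[]
2: 0xcb (blk 12, set 0) → L1-HIT  vc=[]
3: 0xc5 (blk 12, set 0) → L1-HIT  vc=[]
4: 0x49 (blk 4, set 0) → MISS  vc=[12]
5: 0x88 (blk 8, set 0) → MISS  vc=[12, 4]
6: 0x47 (blk 4, set 0) → VC-HIT  vc=[12, 8]
7: 0x44 (blk 4, set 0) → L1-HIT  vc=[12, 8]
8: 0x8f (blk 8, set 0) → VC-HIT  vc=[12, 4]
9: 0xcb (blk 12, set 0) → VC-HIT  vc=[8, 4]
10: 0x43 (blk 4, set 0) → VC-HIT  vc=[8, 12]
11: 0x4e (blk 4, set 0) → L1-HIT  vc=[8, 12]

OUTCOME = VC-HIT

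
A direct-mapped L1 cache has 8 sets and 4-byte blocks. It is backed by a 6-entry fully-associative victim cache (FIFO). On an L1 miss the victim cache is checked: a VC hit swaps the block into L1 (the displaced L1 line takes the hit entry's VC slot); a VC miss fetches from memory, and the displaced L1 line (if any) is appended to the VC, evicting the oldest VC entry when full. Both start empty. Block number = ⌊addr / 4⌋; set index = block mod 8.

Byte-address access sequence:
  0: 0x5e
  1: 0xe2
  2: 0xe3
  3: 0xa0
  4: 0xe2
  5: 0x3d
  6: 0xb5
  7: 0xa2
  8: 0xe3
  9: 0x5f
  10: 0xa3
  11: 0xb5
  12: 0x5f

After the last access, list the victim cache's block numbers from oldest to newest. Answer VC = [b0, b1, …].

VC = [56, 15]

  [0] addr=0x5e blk=23 s=7: MISS | VC []
  [1] addr=0xe2 blk=56 s=0: MISS | VC []
  [2] addr=0xe3 blk=56 s=0: L1-HIT | VC []
  [3] addr=0xa0 blk=40 s=0: MISS | VC [56]
  [4] addr=0xe2 blk=56 s=0: VC-HIT | VC [40]
  [5] addr=0x3d blk=15 s=7: MISS | VC [40, 23]
  [6] addr=0xb5 blk=45 s=5: MISS | VC [40, 23]
  [7] addr=0xa2 blk=40 s=0: VC-HIT | VC [56, 23]
  [8] addr=0xe3 blk=56 s=0: VC-HIT | VC [40, 23]
  [9] addr=0x5f blk=23 s=7: VC-HIT | VC [40, 15]
  [10] addr=0xa3 blk=40 s=0: VC-HIT | VC [56, 15]
  [11] addr=0xb5 blk=45 s=5: L1-HIT | VC [56, 15]
  [12] addr=0x5f blk=23 s=7: L1-HIT | VC [56, 15]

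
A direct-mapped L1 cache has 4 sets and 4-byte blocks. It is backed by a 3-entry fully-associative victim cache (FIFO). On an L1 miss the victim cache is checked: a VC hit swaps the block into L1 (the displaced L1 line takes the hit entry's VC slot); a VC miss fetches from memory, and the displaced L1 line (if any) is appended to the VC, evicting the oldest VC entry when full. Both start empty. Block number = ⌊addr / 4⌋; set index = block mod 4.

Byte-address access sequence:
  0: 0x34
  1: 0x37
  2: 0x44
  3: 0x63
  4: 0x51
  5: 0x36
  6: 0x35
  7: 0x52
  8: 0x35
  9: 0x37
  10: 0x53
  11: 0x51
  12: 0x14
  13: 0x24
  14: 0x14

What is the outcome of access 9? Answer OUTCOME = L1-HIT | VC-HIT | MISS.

OUTCOME = L1-HIT

0: 0x34 (blk 13, set 1) → MISS  vc=[]
1: 0x37 (blk 13, set 1) → L1-HIT  vc=[]
2: 0x44 (blk 17, set 1) → MISS  vc=[13]
3: 0x63 (blk 24, set 0) → MISS  vc=[13]
4: 0x51 (blk 20, set 0) → MISS  vc=[13, 24]
5: 0x36 (blk 13, set 1) → VC-HIT  vc=[17, 24]
6: 0x35 (blk 13, set 1) → L1-HIT  vc=[17, 24]
7: 0x52 (blk 20, set 0) → L1-HIT  vc=[17, 24]
8: 0x35 (blk 13, set 1) → L1-HIT  vc=[17, 24]
9: 0x37 (blk 13, set 1) → L1-HIT  vc=[17, 24]
10: 0x53 (blk 20, set 0) → L1-HIT  vc=[17, 24]
11: 0x51 (blk 20, set 0) → L1-HIT  vc=[17, 24]
12: 0x14 (blk 5, set 1) → MISS  vc=[17, 24, 13]
13: 0x24 (blk 9, set 1) → MISS  vc=[24, 13, 5]
14: 0x14 (blk 5, set 1) → VC-HIT  vc=[24, 13, 9]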